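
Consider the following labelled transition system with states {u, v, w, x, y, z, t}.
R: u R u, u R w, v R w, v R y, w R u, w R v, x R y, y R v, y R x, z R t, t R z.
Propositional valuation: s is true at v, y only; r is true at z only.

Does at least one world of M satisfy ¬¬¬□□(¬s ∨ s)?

Let φ = ¬¬¬□□(¬s ∨ s). Evaluate φ at each world:
  u (successors {u, w}): φ is false.
  v (successors {w, y}): φ is false.
  w (successors {u, v}): φ is false.
  x (successors {y}): φ is false.
  y (successors {v, x}): φ is false.
  z (successors {t}): φ is false.
  t (successors {z}): φ is false.
For instance, at u:
  At u: ¬¬□□(¬s ∨ s) is true, so ¬¬¬□□(¬s ∨ s) is false.
    At u: ¬□□(¬s ∨ s) is false, so ¬¬□□(¬s ∨ s) is true.
      At u: □□(¬s ∨ s) is true, so ¬□□(¬s ∨ s) is false.

No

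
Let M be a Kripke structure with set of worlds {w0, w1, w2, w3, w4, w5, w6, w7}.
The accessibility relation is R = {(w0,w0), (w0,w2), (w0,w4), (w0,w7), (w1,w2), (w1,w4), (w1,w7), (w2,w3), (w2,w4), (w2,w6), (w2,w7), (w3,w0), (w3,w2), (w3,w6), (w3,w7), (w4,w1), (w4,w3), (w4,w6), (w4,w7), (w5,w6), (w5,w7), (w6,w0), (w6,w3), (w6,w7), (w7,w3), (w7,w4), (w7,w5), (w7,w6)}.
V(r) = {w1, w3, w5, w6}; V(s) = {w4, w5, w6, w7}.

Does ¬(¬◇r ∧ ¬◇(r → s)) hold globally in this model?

Recall that ◇ψ holds at a world iff ψ holds at some accessible world.
Let φ = ¬(¬◇r ∧ ¬◇(r → s)). Evaluate φ at each world:
  w0 (successors {w0, w2, w4, w7}): φ is true.
  w1 (successors {w2, w4, w7}): φ is true.
  w2 (successors {w3, w4, w6, w7}): φ is true.
  w3 (successors {w0, w2, w6, w7}): φ is true.
  w4 (successors {w1, w3, w6, w7}): φ is true.
  w5 (successors {w6, w7}): φ is true.
  w6 (successors {w0, w3, w7}): φ is true.
  w7 (successors {w3, w4, w5, w6}): φ is true.
For instance, at w0:
  At w0: ¬◇r ∧ ¬◇(r → s) is false, so ¬(¬◇r ∧ ¬◇(r → s)) is true.
    At w0: ¬◇r is true, ¬◇(r → s) is false, so ¬◇r ∧ ¬◇(r → s) is false.
      At w0: ◇r is false, so ¬◇r is true.
      At w0: ◇(r → s) is true, so ¬◇(r → s) is false.

Yes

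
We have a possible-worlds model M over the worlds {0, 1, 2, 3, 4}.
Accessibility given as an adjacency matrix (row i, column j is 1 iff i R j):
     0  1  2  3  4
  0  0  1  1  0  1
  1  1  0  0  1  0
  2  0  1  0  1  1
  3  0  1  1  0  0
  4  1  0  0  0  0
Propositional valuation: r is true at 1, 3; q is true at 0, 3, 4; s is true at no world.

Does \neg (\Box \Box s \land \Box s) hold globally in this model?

Let φ = \neg (\Box \Box s \land \Box s). Evaluate φ at each world:
  0 (successors {1, 2, 4}): φ is true.
  1 (successors {0, 3}): φ is true.
  2 (successors {1, 3, 4}): φ is true.
  3 (successors {1, 2}): φ is true.
  4 (successors {0}): φ is true.
For instance, at 3:
  At 3: \Box \Box s \land \Box s is false, so \neg (\Box \Box s \land \Box s) is true.
    At 3: \Box \Box s is false, \Box s is false, so \Box \Box s \land \Box s is false.
      At 3: \Box \Box s requires \Box s at every successor {1, 2}.
        \Box s fails at 1, so \Box \Box s is false at 3.
      At 3: \Box s requires s at every successor {1, 2}.
        s fails at 1, so \Box s is false at 3.

Yes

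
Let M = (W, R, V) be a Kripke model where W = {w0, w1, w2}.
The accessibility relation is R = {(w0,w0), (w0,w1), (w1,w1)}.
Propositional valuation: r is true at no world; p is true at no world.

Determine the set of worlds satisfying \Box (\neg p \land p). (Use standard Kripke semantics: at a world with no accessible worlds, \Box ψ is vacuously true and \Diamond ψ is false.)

w2

Recall that \Box ψ holds at a world iff ψ holds at every accessible world, and \Diamond ψ holds iff ψ holds at some accessible world.
Let φ = \Box (\neg p \land p). Evaluate φ at each world:
  w0 (successors {w0, w1}): φ is false.
  w1 (successors {w1}): φ is false.
  w2 (successors ∅): φ is true.
For instance, at w1:
  At w1: \Box (\neg p \land p) requires \neg p \land p at every successor {w1}.
    \neg p \land p fails at w1, so \Box (\neg p \land p) is false at w1.
Satisfying worlds: {w2}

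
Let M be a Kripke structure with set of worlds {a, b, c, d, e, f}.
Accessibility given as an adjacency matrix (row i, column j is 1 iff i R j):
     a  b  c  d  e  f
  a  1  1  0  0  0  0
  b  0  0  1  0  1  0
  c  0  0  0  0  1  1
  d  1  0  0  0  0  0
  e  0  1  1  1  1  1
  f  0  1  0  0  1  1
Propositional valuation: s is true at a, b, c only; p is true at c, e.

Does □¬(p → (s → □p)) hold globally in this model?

Let φ = □¬(p → (s → □p)). Evaluate φ at each world:
  a (successors {a, b}): φ is false.
  b (successors {c, e}): φ is false.
  c (successors {e, f}): φ is false.
  d (successors {a}): φ is false.
  e (successors {b, c, d, e, f}): φ is false.
  f (successors {b, e, f}): φ is false.
Detail at a (counterexample):
  At a: □¬(p → (s → □p)) requires ¬(p → (s → □p)) at every successor {a, b}.
    ¬(p → (s → □p)) fails at a, so □¬(p → (s → □p)) is false at a.
      At a: p → (s → □p) is true, so ¬(p → (s → □p)) is false.

No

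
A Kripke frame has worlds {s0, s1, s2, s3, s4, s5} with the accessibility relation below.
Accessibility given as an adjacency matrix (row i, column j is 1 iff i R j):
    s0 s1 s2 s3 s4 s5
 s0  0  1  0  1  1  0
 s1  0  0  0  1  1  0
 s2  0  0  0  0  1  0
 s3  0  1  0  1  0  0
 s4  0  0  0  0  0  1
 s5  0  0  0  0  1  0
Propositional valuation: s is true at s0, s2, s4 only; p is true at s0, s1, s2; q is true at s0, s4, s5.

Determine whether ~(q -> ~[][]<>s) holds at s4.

At s4: q -> ~[][]<>s is true, so ~(q -> ~[][]<>s) is false.
  At s4: q is true, ~[][]<>s is true, so q -> ~[][]<>s is true.
    At s4: [][]<>s is false, so ~[][]<>s is true.
      At s4: [][]<>s requires []<>s at every successor {s5}.
        []<>s fails at s5, so [][]<>s is false at s4.

No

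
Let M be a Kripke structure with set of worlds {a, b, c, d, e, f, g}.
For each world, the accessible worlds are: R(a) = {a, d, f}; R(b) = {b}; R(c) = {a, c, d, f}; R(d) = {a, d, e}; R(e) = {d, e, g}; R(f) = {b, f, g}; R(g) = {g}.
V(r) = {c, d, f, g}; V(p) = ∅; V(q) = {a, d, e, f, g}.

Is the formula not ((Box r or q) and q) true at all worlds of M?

No

Let φ = not ((Box r or q) and q). Evaluate φ at each world:
  a (successors {a, d, f}): φ is false.
  b (successors {b}): φ is true.
  c (successors {a, c, d, f}): φ is true.
  d (successors {a, d, e}): φ is false.
  e (successors {d, e, g}): φ is false.
  f (successors {b, f, g}): φ is false.
  g (successors {g}): φ is false.
Detail at a (counterexample):
  At a: (Box r or q) and q is true, so not ((Box r or q) and q) is false.
    At a: Box r or q is true, q is true, so (Box r or q) and q is true.
      At a: Box r is false, q is true, so Box r or q is true.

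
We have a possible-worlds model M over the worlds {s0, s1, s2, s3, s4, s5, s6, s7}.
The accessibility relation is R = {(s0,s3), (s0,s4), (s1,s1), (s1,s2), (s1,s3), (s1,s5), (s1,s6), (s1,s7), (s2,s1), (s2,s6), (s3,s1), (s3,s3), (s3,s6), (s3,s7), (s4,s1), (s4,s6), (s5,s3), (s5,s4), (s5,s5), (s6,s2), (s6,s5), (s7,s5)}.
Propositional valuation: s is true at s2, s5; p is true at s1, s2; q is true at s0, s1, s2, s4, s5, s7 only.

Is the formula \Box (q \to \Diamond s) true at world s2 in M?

Yes

Recall that \Box ψ holds at a world iff ψ holds at every accessible world, and \Diamond ψ holds iff ψ holds at some accessible world.
At s2: \Box (q \to \Diamond s) requires q \to \Diamond s at every successor {s1, s6}.
    At s1: q is true, \Diamond s is true, so q \to \Diamond s is true.
      At s1: \Diamond s requires s at some successor in {s1, s2, s3, s5, s6, s7}.
        s holds at s2, so \Diamond s is true at s1.
    At s6: q is false, \Diamond s is true, so q \to \Diamond s is true.
      At s6: \Diamond s requires s at some successor in {s2, s5}.
        s holds at s2, so \Diamond s is true at s6.
So \Box (q \to \Diamond s) is true at s2.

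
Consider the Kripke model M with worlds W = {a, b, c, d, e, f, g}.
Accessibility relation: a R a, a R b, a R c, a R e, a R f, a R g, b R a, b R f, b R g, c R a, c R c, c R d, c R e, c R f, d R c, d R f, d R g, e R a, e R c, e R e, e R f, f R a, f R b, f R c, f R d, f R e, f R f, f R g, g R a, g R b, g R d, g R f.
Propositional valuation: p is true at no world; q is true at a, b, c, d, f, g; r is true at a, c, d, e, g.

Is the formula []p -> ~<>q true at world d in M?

At d: []p is false, ~<>q is false, so []p -> ~<>q is true.
  At d: []p requires p at every successor {c, f, g}.
    p fails at c, so []p is false at d.
  At d: <>q is true, so ~<>q is false.
    At d: <>q requires q at some successor in {c, f, g}.
      q holds at c, so <>q is true at d.

Yes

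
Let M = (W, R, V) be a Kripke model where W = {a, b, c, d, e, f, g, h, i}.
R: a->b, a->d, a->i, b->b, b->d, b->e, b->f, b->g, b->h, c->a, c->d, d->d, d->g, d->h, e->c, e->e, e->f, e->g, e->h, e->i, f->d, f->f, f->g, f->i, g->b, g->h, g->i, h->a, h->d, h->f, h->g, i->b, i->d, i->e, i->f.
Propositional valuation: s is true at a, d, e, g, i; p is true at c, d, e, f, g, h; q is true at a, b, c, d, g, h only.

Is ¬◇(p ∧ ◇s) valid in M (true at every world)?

No

Let φ = ¬◇(p ∧ ◇s). Evaluate φ at each world:
  a (successors {b, d, i}): φ is false.
  b (successors {b, d, e, f, g, h}): φ is false.
  c (successors {a, d}): φ is false.
  d (successors {d, g, h}): φ is false.
  e (successors {c, e, f, g, h, i}): φ is false.
  f (successors {d, f, g, i}): φ is false.
  g (successors {b, h, i}): φ is false.
  h (successors {a, d, f, g}): φ is false.
  i (successors {b, d, e, f}): φ is false.
Detail at a (counterexample):
  At a: ◇(p ∧ ◇s) is true, so ¬◇(p ∧ ◇s) is false.
    At a: ◇(p ∧ ◇s) requires p ∧ ◇s at some successor in {b, d, i}.
      p ∧ ◇s holds at d, so ◇(p ∧ ◇s) is true at a.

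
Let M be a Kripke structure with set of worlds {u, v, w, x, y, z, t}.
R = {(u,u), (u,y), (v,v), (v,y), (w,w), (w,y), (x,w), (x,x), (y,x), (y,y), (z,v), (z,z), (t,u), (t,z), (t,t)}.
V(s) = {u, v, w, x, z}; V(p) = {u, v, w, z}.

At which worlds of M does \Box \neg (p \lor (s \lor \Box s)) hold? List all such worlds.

none

Let φ = \Box \neg (p \lor (s \lor \Box s)). Evaluate φ at each world:
  u (successors {u, y}): φ is false.
  v (successors {v, y}): φ is false.
  w (successors {w, y}): φ is false.
  x (successors {w, x}): φ is false.
  y (successors {x, y}): φ is false.
  z (successors {v, z}): φ is false.
  t (successors {u, z, t}): φ is false.
For instance, at x:
  At x: \Box \neg (p \lor (s \lor \Box s)) requires \neg (p \lor (s \lor \Box s)) at every successor {w, x}.
    \neg (p \lor (s \lor \Box s)) fails at w, so \Box \neg (p \lor (s \lor \Box s)) is false at x.
      At w: p \lor (s \lor \Box s) is true, so \neg (p \lor (s \lor \Box s)) is false.
Satisfying worlds: none.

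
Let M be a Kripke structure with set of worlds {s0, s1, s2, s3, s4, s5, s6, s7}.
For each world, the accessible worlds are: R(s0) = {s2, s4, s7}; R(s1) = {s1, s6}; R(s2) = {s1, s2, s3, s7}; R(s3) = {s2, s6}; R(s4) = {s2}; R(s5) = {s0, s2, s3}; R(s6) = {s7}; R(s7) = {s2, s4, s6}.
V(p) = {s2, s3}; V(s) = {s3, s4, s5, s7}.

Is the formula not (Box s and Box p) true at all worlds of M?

Yes

Let φ = not (Box s and Box p). Evaluate φ at each world:
  s0 (successors {s2, s4, s7}): φ is true.
  s1 (successors {s1, s6}): φ is true.
  s2 (successors {s1, s2, s3, s7}): φ is true.
  s3 (successors {s2, s6}): φ is true.
  s4 (successors {s2}): φ is true.
  s5 (successors {s0, s2, s3}): φ is true.
  s6 (successors {s7}): φ is true.
  s7 (successors {s2, s4, s6}): φ is true.
For instance, at s5:
  At s5: Box s and Box p is false, so not (Box s and Box p) is true.
    At s5: Box s is false, Box p is false, so Box s and Box p is false.
      At s5: Box s requires s at every successor {s0, s2, s3}.
        s fails at s0, so Box s is false at s5.
      At s5: Box p requires p at every successor {s0, s2, s3}.
        p fails at s0, so Box p is false at s5.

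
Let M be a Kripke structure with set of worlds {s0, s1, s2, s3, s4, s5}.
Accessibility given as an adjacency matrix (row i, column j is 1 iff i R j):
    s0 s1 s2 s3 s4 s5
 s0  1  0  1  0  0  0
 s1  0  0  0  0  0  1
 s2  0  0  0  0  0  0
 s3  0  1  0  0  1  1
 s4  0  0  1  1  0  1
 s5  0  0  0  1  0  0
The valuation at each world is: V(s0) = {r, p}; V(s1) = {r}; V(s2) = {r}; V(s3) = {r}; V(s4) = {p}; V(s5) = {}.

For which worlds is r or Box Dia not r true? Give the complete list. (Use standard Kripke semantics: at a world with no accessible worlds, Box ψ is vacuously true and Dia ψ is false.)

s0, s1, s2, s3, s5

Let φ = r or Box Dia not r. Evaluate φ at each world:
  s0 (successors {s0, s2}): φ is true.
  s1 (successors {s5}): φ is true.
  s2 (successors ∅): φ is true.
  s3 (successors {s1, s4, s5}): φ is true.
  s4 (successors {s2, s3, s5}): φ is false.
  s5 (successors {s3}): φ is true.
For instance, at s5:
  At s5: r is false, Box Dia not r is true, so r or Box Dia not r is true.
    At s5: Box Dia not r requires Dia not r at every successor {s3}.
      At s3: Dia not r is true.
    So Box Dia not r is true at s5.
Satisfying worlds: {s0, s1, s2, s3, s5}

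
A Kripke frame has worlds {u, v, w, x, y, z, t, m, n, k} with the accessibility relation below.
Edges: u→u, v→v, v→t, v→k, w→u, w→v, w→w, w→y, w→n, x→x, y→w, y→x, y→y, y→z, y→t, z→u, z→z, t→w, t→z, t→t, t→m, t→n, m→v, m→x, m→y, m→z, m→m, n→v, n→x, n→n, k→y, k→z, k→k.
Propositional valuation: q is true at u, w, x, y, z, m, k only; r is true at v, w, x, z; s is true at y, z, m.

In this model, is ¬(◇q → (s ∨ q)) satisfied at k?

No

Recall that ◇ψ holds at a world iff ψ holds at some accessible world.
At k: ◇q → (s ∨ q) is true, so ¬(◇q → (s ∨ q)) is false.
  At k: ◇q is true, s ∨ q is true, so ◇q → (s ∨ q) is true.
    At k: ◇q requires q at some successor in {y, z, k}.
      q holds at y, so ◇q is true at k.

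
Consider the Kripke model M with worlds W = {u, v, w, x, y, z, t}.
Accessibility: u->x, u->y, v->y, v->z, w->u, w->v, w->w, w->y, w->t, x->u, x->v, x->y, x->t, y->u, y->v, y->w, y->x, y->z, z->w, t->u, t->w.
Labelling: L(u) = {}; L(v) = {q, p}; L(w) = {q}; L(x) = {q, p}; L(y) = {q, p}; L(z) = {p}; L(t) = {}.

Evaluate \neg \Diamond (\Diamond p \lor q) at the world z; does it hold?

At z: \Diamond (\Diamond p \lor q) is true, so \neg \Diamond (\Diamond p \lor q) is false.
  At z: \Diamond (\Diamond p \lor q) requires \Diamond p \lor q at some successor in {w}.
    \Diamond p \lor q holds at w, so \Diamond (\Diamond p \lor q) is true at z.
      At w: \Diamond p is true, q is true, so \Diamond p \lor q is true.

No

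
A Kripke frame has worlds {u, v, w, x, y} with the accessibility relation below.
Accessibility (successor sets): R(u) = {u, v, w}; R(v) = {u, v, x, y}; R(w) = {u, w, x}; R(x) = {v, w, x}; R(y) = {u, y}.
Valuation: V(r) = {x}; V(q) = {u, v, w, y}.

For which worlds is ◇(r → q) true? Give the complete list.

u, v, w, x, y

Let φ = ◇(r → q). Evaluate φ at each world:
  u (successors {u, v, w}): φ is true.
  v (successors {u, v, x, y}): φ is true.
  w (successors {u, w, x}): φ is true.
  x (successors {v, w, x}): φ is true.
  y (successors {u, y}): φ is true.
For instance, at v:
  At v: ◇(r → q) requires r → q at some successor in {u, v, x, y}.
    r → q holds at u, so ◇(r → q) is true at v.
Satisfying worlds: {u, v, w, x, y}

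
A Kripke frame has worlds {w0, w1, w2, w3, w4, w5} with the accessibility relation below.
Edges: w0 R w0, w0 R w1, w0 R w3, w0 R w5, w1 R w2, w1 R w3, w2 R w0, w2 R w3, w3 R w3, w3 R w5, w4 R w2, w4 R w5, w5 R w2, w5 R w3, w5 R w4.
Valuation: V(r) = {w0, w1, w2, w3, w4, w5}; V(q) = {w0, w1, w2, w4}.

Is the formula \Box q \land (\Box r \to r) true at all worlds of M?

Recall that \Box ψ holds at a world iff ψ holds at every accessible world, and \Diamond ψ holds iff ψ holds at some accessible world.
Let φ = \Box q \land (\Box r \to r). Evaluate φ at each world:
  w0 (successors {w0, w1, w3, w5}): φ is false.
  w1 (successors {w2, w3}): φ is false.
  w2 (successors {w0, w3}): φ is false.
  w3 (successors {w3, w5}): φ is false.
  w4 (successors {w2, w5}): φ is false.
  w5 (successors {w2, w3, w4}): φ is false.
Detail at w0 (counterexample):
  At w0: \Box q is false, \Box r \to r is true, so \Box q \land (\Box r \to r) is false.
    At w0: \Box q requires q at every successor {w0, w1, w3, w5}.
      q fails at w3, so \Box q is false at w0.
    At w0: \Box r is true, r is true, so \Box r \to r is true.
      At w0: \Box r requires r at every successor {w0, w1, w3, w5}.
        At w0: r is true.
        At w1: r is true.
        At w3: r is true.
        At w5: r is true.
      So \Box r is true at w0.

No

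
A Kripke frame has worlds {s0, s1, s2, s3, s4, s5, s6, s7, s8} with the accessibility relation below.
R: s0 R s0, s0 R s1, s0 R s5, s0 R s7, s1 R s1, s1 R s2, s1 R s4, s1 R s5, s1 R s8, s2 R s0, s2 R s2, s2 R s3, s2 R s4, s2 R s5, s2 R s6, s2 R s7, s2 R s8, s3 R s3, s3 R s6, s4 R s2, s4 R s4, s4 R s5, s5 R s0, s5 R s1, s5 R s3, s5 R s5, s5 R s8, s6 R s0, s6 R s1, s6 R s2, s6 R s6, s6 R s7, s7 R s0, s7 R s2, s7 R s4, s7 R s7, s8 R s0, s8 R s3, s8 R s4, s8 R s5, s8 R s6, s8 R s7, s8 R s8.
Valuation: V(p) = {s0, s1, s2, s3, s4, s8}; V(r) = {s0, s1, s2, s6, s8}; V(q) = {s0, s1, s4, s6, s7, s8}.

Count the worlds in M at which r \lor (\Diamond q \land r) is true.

5

Let φ = r \lor (\Diamond q \land r). Evaluate φ at each world:
  s0 (successors {s0, s1, s5, s7}): φ is true.
  s1 (successors {s1, s2, s4, s5, s8}): φ is true.
  s2 (successors {s0, s2, s3, s4, s5, s6, s7, s8}): φ is true.
  s3 (successors {s3, s6}): φ is false.
  s4 (successors {s2, s4, s5}): φ is false.
  s5 (successors {s0, s1, s3, s5, s8}): φ is false.
  s6 (successors {s0, s1, s2, s6, s7}): φ is true.
  s7 (successors {s0, s2, s4, s7}): φ is false.
  s8 (successors {s0, s3, s4, s5, s6, s7, s8}): φ is true.
For instance, at s0:
  At s0: r is true, \Diamond q \land r is true, so r \lor (\Diamond q \land r) is true.
    At s0: \Diamond q is true, r is true, so \Diamond q \land r is true.
      At s0: \Diamond q requires q at some successor in {s0, s1, s5, s7}.
        q holds at s0, so \Diamond q is true at s0.
Satisfying worlds: {s0, s1, s2, s6, s8}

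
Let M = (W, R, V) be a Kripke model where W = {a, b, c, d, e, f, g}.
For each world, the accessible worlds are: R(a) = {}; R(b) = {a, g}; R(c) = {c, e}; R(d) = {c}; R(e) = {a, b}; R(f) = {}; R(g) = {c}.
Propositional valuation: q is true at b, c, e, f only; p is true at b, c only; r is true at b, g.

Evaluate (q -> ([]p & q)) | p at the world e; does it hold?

No

Recall that []ψ holds at a world iff ψ holds at every accessible world, and <>ψ holds iff ψ holds at some accessible world.
At e: q -> ([]p & q) is false, p is false, so (q -> ([]p & q)) | p is false.
  At e: q is true, []p & q is false, so q -> ([]p & q) is false.
    At e: []p is false, q is true, so []p & q is false.
      At e: []p requires p at every successor {a, b}.
        p fails at a, so []p is false at e.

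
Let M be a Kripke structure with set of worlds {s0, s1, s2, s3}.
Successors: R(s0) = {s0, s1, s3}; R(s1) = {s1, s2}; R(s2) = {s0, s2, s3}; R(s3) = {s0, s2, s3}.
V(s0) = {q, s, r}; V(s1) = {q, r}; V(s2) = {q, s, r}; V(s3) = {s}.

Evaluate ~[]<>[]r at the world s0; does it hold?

Recall that []ψ holds at a world iff ψ holds at every accessible world, and <>ψ holds iff ψ holds at some accessible world.
At s0: []<>[]r is false, so ~[]<>[]r is true.
  At s0: []<>[]r requires <>[]r at every successor {s0, s1, s3}.
    <>[]r fails at s3, so []<>[]r is false at s0.
      At s3: <>[]r requires []r at some successor in {s0, s2, s3}.
        At s0: []r is false.
        At s2: []r is false.
        At s3: []r is false.
      So <>[]r is false at s3.

Yes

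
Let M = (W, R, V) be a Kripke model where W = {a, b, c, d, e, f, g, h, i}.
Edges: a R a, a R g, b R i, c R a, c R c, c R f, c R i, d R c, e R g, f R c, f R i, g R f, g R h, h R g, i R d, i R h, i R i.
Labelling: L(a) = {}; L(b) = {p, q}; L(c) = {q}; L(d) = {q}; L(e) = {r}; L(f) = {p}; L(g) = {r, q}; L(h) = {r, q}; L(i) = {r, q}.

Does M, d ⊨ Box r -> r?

At d: Box r is false, r is false, so Box r -> r is true.
  At d: Box r requires r at every successor {c}.
    r fails at c, so Box r is false at d.

Yes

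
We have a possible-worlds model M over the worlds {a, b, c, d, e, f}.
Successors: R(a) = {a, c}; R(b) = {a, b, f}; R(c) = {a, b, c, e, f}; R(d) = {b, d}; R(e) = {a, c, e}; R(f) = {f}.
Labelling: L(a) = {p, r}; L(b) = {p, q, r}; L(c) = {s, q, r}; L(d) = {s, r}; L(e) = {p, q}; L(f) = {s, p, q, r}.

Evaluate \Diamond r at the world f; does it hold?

Yes

Recall that \Diamond ψ holds at a world iff ψ holds at some accessible world.
At f: \Diamond r requires r at some successor in {f}.
  r holds at f, so \Diamond r is true at f.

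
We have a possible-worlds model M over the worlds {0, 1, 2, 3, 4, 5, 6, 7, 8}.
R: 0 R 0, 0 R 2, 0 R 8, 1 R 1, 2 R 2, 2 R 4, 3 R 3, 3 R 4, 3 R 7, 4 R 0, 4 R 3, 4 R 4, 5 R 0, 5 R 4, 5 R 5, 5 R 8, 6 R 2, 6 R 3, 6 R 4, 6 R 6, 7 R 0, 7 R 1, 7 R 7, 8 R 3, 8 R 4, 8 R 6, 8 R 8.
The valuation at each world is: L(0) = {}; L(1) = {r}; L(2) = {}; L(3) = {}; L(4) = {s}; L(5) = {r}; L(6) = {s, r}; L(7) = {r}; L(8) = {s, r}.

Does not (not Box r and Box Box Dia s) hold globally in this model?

Let φ = not (not Box r and Box Box Dia s). Evaluate φ at each world:
  0 (successors {0, 2, 8}): φ is false.
  1 (successors {1}): φ is true.
  2 (successors {2, 4}): φ is false.
  3 (successors {3, 4, 7}): φ is true.
  4 (successors {0, 3, 4}): φ is true.
  5 (successors {0, 4, 5, 8}): φ is false.
  6 (successors {2, 3, 4, 6}): φ is true.
  7 (successors {0, 1, 7}): φ is true.
  8 (successors {3, 4, 6, 8}): φ is true.
Detail at 0 (counterexample):
  At 0: not Box r and Box Box Dia s is true, so not (not Box r and Box Box Dia s) is false.
    At 0: not Box r is true, Box Box Dia s is true, so not Box r and Box Box Dia s is true.
      At 0: Box r is false, so not Box r is true.
      At 0: Box Box Dia s requires Box Dia s at every successor {0, 2, 8}.
        At 0: Box Dia s is true.
        At 2: Box Dia s is true.
        At 8: Box Dia s is true.
      So Box Box Dia s is true at 0.

No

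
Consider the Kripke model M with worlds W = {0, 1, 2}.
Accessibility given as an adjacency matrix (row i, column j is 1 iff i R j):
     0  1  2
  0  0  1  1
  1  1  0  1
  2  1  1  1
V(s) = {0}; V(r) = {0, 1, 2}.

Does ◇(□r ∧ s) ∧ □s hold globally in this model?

No

Let φ = ◇(□r ∧ s) ∧ □s. Evaluate φ at each world:
  0 (successors {1, 2}): φ is false.
  1 (successors {0, 2}): φ is false.
  2 (successors {0, 1, 2}): φ is false.
Detail at 0 (counterexample):
  At 0: ◇(□r ∧ s) is false, □s is false, so ◇(□r ∧ s) ∧ □s is false.
    At 0: ◇(□r ∧ s) requires □r ∧ s at some successor in {1, 2}.
      At 1: □r ∧ s is false.
      At 2: □r ∧ s is false.
    So ◇(□r ∧ s) is false at 0.
    At 0: □s requires s at every successor {1, 2}.
      s fails at 1, so □s is false at 0.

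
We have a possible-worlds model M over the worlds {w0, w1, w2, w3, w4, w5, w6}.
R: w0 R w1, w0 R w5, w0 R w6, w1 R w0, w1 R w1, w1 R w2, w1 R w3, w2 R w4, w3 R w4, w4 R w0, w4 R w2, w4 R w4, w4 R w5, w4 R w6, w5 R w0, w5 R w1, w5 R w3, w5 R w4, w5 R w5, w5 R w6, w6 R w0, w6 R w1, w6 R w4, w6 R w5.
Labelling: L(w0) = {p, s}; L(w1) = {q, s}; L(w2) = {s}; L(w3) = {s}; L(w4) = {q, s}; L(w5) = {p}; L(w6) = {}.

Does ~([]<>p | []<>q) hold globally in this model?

No

Recall that []ψ holds at a world iff ψ holds at every accessible world, and <>ψ holds iff ψ holds at some accessible world.
Let φ = ~([]<>p | []<>q). Evaluate φ at each world:
  w0 (successors {w1, w5, w6}): φ is false.
  w1 (successors {w0, w1, w2, w3}): φ is false.
  w2 (successors {w4}): φ is false.
  w3 (successors {w4}): φ is false.
  w4 (successors {w0, w2, w4, w5, w6}): φ is false.
  w5 (successors {w0, w1, w3, w4, w5, w6}): φ is false.
  w6 (successors {w0, w1, w4, w5}): φ is false.
Detail at w0 (counterexample):
  At w0: []<>p | []<>q is true, so ~([]<>p | []<>q) is false.
    At w0: []<>p is true, []<>q is true, so []<>p | []<>q is true.
      At w0: []<>p requires <>p at every successor {w1, w5, w6}.
        At w1: <>p is true.
        At w5: <>p is true.
        At w6: <>p is true.
      So []<>p is true at w0.
      At w0: []<>q requires <>q at every successor {w1, w5, w6}.
        At w1: <>q is true.
        At w5: <>q is true.
        At w6: <>q is true.
      So []<>q is true at w0.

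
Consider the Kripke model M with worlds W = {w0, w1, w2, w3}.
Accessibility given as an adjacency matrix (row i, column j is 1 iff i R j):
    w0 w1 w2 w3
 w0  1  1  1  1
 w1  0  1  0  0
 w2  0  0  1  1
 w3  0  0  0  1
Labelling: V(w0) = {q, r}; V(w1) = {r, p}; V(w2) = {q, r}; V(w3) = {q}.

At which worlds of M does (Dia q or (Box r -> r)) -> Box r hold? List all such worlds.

Recall that Box ψ holds at a world iff ψ holds at every accessible world, and Dia ψ holds iff ψ holds at some accessible world.
Let φ = (Dia q or (Box r -> r)) -> Box r. Evaluate φ at each world:
  w0 (successors {w0, w1, w2, w3}): φ is false.
  w1 (successors {w1}): φ is true.
  w2 (successors {w2, w3}): φ is false.
  w3 (successors {w3}): φ is false.
For instance, at w3:
  At w3: Dia q or (Box r -> r) is true, Box r is false, so (Dia q or (Box r -> r)) -> Box r is false.
    At w3: Dia q is true, Box r -> r is true, so Dia q or (Box r -> r) is true.
      At w3: Dia q requires q at some successor in {w3}.
        q holds at w3, so Dia q is true at w3.
      At w3: Box r is false, r is false, so Box r -> r is true.
    At w3: Box r requires r at every successor {w3}.
      r fails at w3, so Box r is false at w3.
Satisfying worlds: {w1}

w1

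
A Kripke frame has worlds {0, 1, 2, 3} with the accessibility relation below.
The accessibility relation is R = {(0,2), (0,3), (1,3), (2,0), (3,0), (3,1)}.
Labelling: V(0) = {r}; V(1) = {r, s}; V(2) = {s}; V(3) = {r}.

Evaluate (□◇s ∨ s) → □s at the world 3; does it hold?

Yes

Recall that □ψ holds at a world iff ψ holds at every accessible world, and ◇ψ holds iff ψ holds at some accessible world.
At 3: □◇s ∨ s is false, □s is false, so (□◇s ∨ s) → □s is true.
  At 3: □◇s is false, s is false, so □◇s ∨ s is false.
    At 3: □◇s requires ◇s at every successor {0, 1}.
      ◇s fails at 1, so □◇s is false at 3.
  At 3: □s requires s at every successor {0, 1}.
    s fails at 0, so □s is false at 3.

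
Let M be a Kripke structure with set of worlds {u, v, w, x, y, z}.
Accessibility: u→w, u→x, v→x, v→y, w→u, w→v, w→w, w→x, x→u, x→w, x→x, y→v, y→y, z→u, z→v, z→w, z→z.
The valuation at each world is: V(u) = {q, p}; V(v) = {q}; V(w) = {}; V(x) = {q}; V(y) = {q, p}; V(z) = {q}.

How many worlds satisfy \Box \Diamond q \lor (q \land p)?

6

Let φ = \Box \Diamond q \lor (q \land p). Evaluate φ at each world:
  u (successors {w, x}): φ is true.
  v (successors {x, y}): φ is true.
  w (successors {u, v, w, x}): φ is true.
  x (successors {u, w, x}): φ is true.
  y (successors {v, y}): φ is true.
  z (successors {u, v, w, z}): φ is true.
For instance, at x:
  At x: \Box \Diamond q is true, q \land p is false, so \Box \Diamond q \lor (q \land p) is true.
    At x: \Box \Diamond q requires \Diamond q at every successor {u, w, x}.
      At u: \Diamond q is true.
      At w: \Diamond q is true.
      At x: \Diamond q is true.
    So \Box \Diamond q is true at x.
Satisfying worlds: {u, v, w, x, y, z}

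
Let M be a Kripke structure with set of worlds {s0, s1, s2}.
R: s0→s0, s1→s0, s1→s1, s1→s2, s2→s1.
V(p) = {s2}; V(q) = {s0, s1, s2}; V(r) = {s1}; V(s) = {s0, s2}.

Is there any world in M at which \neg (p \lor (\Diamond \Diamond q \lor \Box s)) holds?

No

Recall that \Box ψ holds at a world iff ψ holds at every accessible world, and \Diamond ψ holds iff ψ holds at some accessible world.
Let φ = \neg (p \lor (\Diamond \Diamond q \lor \Box s)). Evaluate φ at each world:
  s0 (successors {s0}): φ is false.
  s1 (successors {s0, s1, s2}): φ is false.
  s2 (successors {s1}): φ is false.
For instance, at s0:
  At s0: p \lor (\Diamond \Diamond q \lor \Box s) is true, so \neg (p \lor (\Diamond \Diamond q \lor \Box s)) is false.
    At s0: p is false, \Diamond \Diamond q \lor \Box s is true, so p \lor (\Diamond \Diamond q \lor \Box s) is true.
      At s0: \Diamond \Diamond q is true, \Box s is true, so \Diamond \Diamond q \lor \Box s is true.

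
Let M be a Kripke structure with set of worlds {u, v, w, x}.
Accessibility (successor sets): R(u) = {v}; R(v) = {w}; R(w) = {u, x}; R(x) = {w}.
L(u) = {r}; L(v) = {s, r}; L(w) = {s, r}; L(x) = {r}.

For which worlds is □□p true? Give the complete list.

none

Recall that □ψ holds at a world iff ψ holds at every accessible world, and ◇ψ holds iff ψ holds at some accessible world.
Let φ = □□p. Evaluate φ at each world:
  u (successors {v}): φ is false.
  v (successors {w}): φ is false.
  w (successors {u, x}): φ is false.
  x (successors {w}): φ is false.
For instance, at x:
  At x: □□p requires □p at every successor {w}.
    □p fails at w, so □□p is false at x.
      At w: □p requires p at every successor {u, x}.
        p fails at u, so □p is false at w.
Satisfying worlds: none.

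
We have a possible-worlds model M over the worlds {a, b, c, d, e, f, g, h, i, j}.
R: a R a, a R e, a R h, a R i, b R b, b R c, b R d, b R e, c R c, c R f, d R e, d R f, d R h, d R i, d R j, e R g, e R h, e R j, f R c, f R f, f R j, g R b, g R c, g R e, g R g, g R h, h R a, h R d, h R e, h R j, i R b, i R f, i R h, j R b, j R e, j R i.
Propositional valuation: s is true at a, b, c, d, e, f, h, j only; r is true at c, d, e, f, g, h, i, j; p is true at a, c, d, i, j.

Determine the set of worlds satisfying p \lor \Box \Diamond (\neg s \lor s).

a, b, c, d, e, f, g, h, i, j

Recall that \Box ψ holds at a world iff ψ holds at every accessible world, and \Diamond ψ holds iff ψ holds at some accessible world.
Let φ = p \lor \Box \Diamond (\neg s \lor s). Evaluate φ at each world:
  a (successors {a, e, h, i}): φ is true.
  b (successors {b, c, d, e}): φ is true.
  c (successors {c, f}): φ is true.
  d (successors {e, f, h, i, j}): φ is true.
  e (successors {g, h, j}): φ is true.
  f (successors {c, f, j}): φ is true.
  g (successors {b, c, e, g, h}): φ is true.
  h (successors {a, d, e, j}): φ is true.
  i (successors {b, f, h}): φ is true.
  j (successors {b, e, i}): φ is true.
For instance, at b:
  At b: p is false, \Box \Diamond (\neg s \lor s) is true, so p \lor \Box \Diamond (\neg s \lor s) is true.
    At b: \Box \Diamond (\neg s \lor s) requires \Diamond (\neg s \lor s) at every successor {b, c, d, e}.
      At b: \Diamond (\neg s \lor s) is true.
      At c: \Diamond (\neg s \lor s) is true.
      At d: \Diamond (\neg s \lor s) is true.
      At e: \Diamond (\neg s \lor s) is true.
    So \Box \Diamond (\neg s \lor s) is true at b.
Satisfying worlds: {a, b, c, d, e, f, g, h, i, j}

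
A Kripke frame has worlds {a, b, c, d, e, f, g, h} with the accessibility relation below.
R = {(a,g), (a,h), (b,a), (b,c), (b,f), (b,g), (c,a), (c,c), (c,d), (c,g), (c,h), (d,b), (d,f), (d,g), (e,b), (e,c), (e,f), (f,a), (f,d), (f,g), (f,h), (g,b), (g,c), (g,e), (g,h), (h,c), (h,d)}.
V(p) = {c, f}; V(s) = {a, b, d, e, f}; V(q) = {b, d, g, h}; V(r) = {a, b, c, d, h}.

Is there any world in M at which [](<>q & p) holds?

Recall that []ψ holds at a world iff ψ holds at every accessible world, and <>ψ holds iff ψ holds at some accessible world.
Let φ = [](<>q & p). Evaluate φ at each world:
  a (successors {g, h}): φ is false.
  b (successors {a, c, f, g}): φ is false.
  c (successors {a, c, d, g, h}): φ is false.
  d (successors {b, f, g}): φ is false.
  e (successors {b, c, f}): φ is false.
  f (successors {a, d, g, h}): φ is false.
  g (successors {b, c, e, h}): φ is false.
  h (successors {c, d}): φ is false.
For instance, at b:
  At b: [](<>q & p) requires <>q & p at every successor {a, c, f, g}.
    <>q & p fails at a, so [](<>q & p) is false at b.
      At a: <>q is true, p is false, so <>q & p is false.

No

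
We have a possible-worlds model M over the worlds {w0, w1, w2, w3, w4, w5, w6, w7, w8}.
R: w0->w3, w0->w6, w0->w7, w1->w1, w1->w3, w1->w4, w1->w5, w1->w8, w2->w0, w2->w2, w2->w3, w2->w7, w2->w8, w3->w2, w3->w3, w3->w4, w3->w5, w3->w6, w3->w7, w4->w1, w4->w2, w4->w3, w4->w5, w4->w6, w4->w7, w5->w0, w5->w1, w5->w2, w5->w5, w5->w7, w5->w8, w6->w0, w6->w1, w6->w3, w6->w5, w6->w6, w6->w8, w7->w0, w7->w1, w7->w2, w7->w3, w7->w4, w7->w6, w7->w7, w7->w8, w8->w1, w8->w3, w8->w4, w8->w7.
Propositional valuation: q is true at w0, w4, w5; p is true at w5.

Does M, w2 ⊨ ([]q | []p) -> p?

Yes

Recall that []ψ holds at a world iff ψ holds at every accessible world, and <>ψ holds iff ψ holds at some accessible world.
At w2: []q | []p is false, p is false, so ([]q | []p) -> p is true.
  At w2: []q is false, []p is false, so []q | []p is false.
    At w2: []q requires q at every successor {w0, w2, w3, w7, w8}.
      q fails at w2, so []q is false at w2.
    At w2: []p requires p at every successor {w0, w2, w3, w7, w8}.
      p fails at w0, so []p is false at w2.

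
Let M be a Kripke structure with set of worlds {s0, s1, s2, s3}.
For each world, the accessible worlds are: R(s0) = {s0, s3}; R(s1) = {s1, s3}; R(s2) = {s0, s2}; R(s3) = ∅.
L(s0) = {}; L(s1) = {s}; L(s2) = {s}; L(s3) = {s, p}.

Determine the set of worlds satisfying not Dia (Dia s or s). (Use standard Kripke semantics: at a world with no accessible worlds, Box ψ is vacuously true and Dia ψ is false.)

s3

Let φ = not Dia (Dia s or s). Evaluate φ at each world:
  s0 (successors {s0, s3}): φ is false.
  s1 (successors {s1, s3}): φ is false.
  s2 (successors {s0, s2}): φ is false.
  s3 (successors ∅): φ is true.
For instance, at s0:
  At s0: Dia (Dia s or s) is true, so not Dia (Dia s or s) is false.
    At s0: Dia (Dia s or s) requires Dia s or s at some successor in {s0, s3}.
      Dia s or s holds at s0, so Dia (Dia s or s) is true at s0.
Satisfying worlds: {s3}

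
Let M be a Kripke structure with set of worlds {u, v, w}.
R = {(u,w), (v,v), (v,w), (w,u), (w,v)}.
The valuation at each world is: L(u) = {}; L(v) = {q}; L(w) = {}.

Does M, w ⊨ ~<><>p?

Recall that <>ψ holds at a world iff ψ holds at some accessible world.
At w: <><>p is false, so ~<><>p is true.
  At w: <><>p requires <>p at some successor in {u, v}.
    At u: <>p is false.
    At v: <>p is false.
  So <><>p is false at w.

Yes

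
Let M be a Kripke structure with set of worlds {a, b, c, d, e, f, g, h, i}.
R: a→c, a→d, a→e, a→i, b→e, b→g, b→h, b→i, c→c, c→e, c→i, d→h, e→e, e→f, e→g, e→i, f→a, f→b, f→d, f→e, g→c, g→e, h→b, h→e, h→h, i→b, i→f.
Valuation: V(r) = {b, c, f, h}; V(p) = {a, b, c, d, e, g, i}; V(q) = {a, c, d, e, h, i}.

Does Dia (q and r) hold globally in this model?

No

Recall that Dia ψ holds at a world iff ψ holds at some accessible world.
Let φ = Dia (q and r). Evaluate φ at each world:
  a (successors {c, d, e, i}): φ is true.
  b (successors {e, g, h, i}): φ is true.
  c (successors {c, e, i}): φ is true.
  d (successors {h}): φ is true.
  e (successors {e, f, g, i}): φ is false.
  f (successors {a, b, d, e}): φ is false.
  g (successors {c, e}): φ is true.
  h (successors {b, e, h}): φ is true.
  i (successors {b, f}): φ is false.
Detail at e (counterexample):
  At e: Dia (q and r) requires q and r at some successor in {e, f, g, i}.
    At e: q and r is false.
    At f: q and r is false.
    At g: q and r is false.
    At i: q and r is false.
  So Dia (q and r) is false at e.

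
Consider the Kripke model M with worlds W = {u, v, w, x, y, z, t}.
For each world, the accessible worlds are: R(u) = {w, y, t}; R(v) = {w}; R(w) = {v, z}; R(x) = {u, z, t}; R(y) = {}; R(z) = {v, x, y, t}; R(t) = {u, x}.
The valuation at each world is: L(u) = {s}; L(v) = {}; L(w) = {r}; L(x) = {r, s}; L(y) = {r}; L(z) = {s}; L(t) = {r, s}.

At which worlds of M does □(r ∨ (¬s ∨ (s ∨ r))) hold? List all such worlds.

Let φ = □(r ∨ (¬s ∨ (s ∨ r))). Evaluate φ at each world:
  u (successors {w, y, t}): φ is true.
  v (successors {w}): φ is true.
  w (successors {v, z}): φ is true.
  x (successors {u, z, t}): φ is true.
  y (successors ∅): φ is true.
  z (successors {v, x, y, t}): φ is true.
  t (successors {u, x}): φ is true.
For instance, at u:
  At u: □(r ∨ (¬s ∨ (s ∨ r))) requires r ∨ (¬s ∨ (s ∨ r)) at every successor {w, y, t}.
    At w: r ∨ (¬s ∨ (s ∨ r)) is true.
    At y: r ∨ (¬s ∨ (s ∨ r)) is true.
    At t: r ∨ (¬s ∨ (s ∨ r)) is true.
  So □(r ∨ (¬s ∨ (s ∨ r))) is true at u.
Satisfying worlds: {u, v, w, x, y, z, t}

u, v, w, x, y, z, t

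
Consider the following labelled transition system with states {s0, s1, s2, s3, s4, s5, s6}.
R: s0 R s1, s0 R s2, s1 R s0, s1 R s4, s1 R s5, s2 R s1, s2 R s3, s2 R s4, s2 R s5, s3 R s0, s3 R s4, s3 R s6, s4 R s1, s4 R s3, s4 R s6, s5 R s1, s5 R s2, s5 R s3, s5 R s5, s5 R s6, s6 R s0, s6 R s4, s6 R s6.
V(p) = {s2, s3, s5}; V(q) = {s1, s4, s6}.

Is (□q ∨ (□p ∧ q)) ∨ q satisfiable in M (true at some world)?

Yes

Let φ = (□q ∨ (□p ∧ q)) ∨ q. Evaluate φ at each world:
  s0 (successors {s1, s2}): φ is false.
  s1 (successors {s0, s4, s5}): φ is true.
  s2 (successors {s1, s3, s4, s5}): φ is false.
  s3 (successors {s0, s4, s6}): φ is false.
  s4 (successors {s1, s3, s6}): φ is true.
  s5 (successors {s1, s2, s3, s5, s6}): φ is false.
  s6 (successors {s0, s4, s6}): φ is true.
Detail at s1 (witness):
  At s1: □q ∨ (□p ∧ q) is false, q is true, so (□q ∨ (□p ∧ q)) ∨ q is true.
    At s1: □q is false, □p ∧ q is false, so □q ∨ (□p ∧ q) is false.
      At s1: □q requires q at every successor {s0, s4, s5}.
        q fails at s0, so □q is false at s1.
      At s1: □p is false, q is true, so □p ∧ q is false.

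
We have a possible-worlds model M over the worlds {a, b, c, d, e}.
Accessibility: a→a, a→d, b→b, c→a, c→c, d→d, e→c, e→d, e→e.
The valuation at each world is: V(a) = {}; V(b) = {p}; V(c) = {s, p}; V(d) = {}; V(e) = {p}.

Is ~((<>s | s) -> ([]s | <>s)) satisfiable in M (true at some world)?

No

Let φ = ~((<>s | s) -> ([]s | <>s)). Evaluate φ at each world:
  a (successors {a, d}): φ is false.
  b (successors {b}): φ is false.
  c (successors {a, c}): φ is false.
  d (successors {d}): φ is false.
  e (successors {c, d, e}): φ is false.
For instance, at e:
  At e: (<>s | s) -> ([]s | <>s) is true, so ~((<>s | s) -> ([]s | <>s)) is false.
    At e: <>s | s is true, []s | <>s is true, so (<>s | s) -> ([]s | <>s) is true.
      At e: <>s is true, s is false, so <>s | s is true.
      At e: []s is false, <>s is true, so []s | <>s is true.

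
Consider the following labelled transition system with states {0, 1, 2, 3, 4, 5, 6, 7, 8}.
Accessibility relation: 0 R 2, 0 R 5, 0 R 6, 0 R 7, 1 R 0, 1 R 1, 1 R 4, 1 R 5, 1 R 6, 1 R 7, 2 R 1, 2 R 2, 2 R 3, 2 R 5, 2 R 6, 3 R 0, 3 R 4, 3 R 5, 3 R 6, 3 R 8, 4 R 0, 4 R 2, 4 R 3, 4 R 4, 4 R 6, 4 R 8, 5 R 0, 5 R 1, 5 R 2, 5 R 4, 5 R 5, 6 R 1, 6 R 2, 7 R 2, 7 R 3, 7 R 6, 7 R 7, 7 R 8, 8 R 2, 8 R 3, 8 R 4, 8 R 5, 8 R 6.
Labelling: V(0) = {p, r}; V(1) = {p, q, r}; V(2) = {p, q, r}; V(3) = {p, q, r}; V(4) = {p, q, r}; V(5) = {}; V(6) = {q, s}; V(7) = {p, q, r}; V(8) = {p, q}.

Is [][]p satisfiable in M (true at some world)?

Recall that []ψ holds at a world iff ψ holds at every accessible world, and <>ψ holds iff ψ holds at some accessible world.
Let φ = [][]p. Evaluate φ at each world:
  0 (successors {2, 5, 6, 7}): φ is false.
  1 (successors {0, 1, 4, 5, 6, 7}): φ is false.
  2 (successors {1, 2, 3, 5, 6}): φ is false.
  3 (successors {0, 4, 5, 6, 8}): φ is false.
  4 (successors {0, 2, 3, 4, 6, 8}): φ is false.
  5 (successors {0, 1, 2, 4, 5}): φ is false.
  6 (successors {1, 2}): φ is false.
  7 (successors {2, 3, 6, 7, 8}): φ is false.
  8 (successors {2, 3, 4, 5, 6}): φ is false.
For instance, at 7:
  At 7: [][]p requires []p at every successor {2, 3, 6, 7, 8}.
    []p fails at 2, so [][]p is false at 7.
      At 2: []p requires p at every successor {1, 2, 3, 5, 6}.
        p fails at 5, so []p is false at 2.

No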